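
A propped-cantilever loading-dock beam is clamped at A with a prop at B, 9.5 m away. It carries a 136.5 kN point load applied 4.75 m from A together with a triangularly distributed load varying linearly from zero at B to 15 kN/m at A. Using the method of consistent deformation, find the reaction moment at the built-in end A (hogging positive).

Remove the prop at B; the released (primary) structure is a cantilever built in at A.
Free-end deflection of the primary structure under the applied loading (downward +):
  point load 136.5 at a = 4.75: Pa²(3L − a)/(6EI) = 12191/EI
  triangular load, peak 15 at the fixed end: w₀L⁴/(30EI) = 4073/EI
  δ_0 = 16263/EI
Flexibility coefficient — unit upward force at B: δ_{BB} = L³/(3EI) = 285.8/EI.
The prop prevents deflection at B: R_B = δ_0/δ_{BB} = 16263/285.8 = 56.91 kN.
Moment equilibrium about A: M_A = Σ(load moments about A) − R_B·L = 874 − 56.91×9.5 = 333.4 kN·m.

M_A = 333.4 kN·m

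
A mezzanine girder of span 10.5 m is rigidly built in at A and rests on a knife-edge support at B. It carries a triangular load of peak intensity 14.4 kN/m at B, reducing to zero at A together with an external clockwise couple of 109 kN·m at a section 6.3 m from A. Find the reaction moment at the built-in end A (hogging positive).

Remove the prop at B; the released (primary) structure is a cantilever built in at A.
Free-end deflection of the primary structure under the applied loading (downward +):
  triangular load, peak 14.4 at the free end: 11w₀L⁴/(120EI) = 16045/EI
  clockwise couple 109 at a = 6.3: M₀a(2L − a)/(2EI) = 5047/EI
  δ_0 = 21092/EI
Tip deflection under a unit load at B: L³/(3EI) = 385.9/EI.
The prop prevents deflection at B: R_B = δ_0/δ_{BB} = 21092/385.9 = 54.66 kN.
Moment equilibrium about A: M_A = Σ(load moments about A) − R_B·L = 638.2 − 54.66×10.5 = 64.27 kN·m.

M_A = 64.27 kN·m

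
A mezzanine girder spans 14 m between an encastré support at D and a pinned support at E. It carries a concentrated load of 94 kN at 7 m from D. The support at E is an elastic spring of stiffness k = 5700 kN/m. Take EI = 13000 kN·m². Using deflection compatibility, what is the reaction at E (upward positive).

R_E = 29.3 kN

Take the reaction at E as the redundant and release it; the primary structure is a cantilever fixed at D.
Free-end deflection of the primary structure under the applied loading (downward +):
  point load 94 at a = 7: Pa²(3L − a)/(6EI) = 26868/EI
Flexibility coefficient — unit upward force at E: δ_{EE} = L³/(3EI) = 914.7/EI.
With EI = 13000 kN·m²: δ_0 = 2.0668 m and δ_{EE} = 0.070359 m/kN.
Compatibility — the spring shortens by R_E/k under the reaction it provides: δ_0 − R_E·δ_{EE} = R_E/k. With 1/k = 0.000175 m/kN, R_E = δ_0 / (δ_{EE} + 1/k) = 2.0668 / (0.070359 + 0.000175) = 29.3 kN.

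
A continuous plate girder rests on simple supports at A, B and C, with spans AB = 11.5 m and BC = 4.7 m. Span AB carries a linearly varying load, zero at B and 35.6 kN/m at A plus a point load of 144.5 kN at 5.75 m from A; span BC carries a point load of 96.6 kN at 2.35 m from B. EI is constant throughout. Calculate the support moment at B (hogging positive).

Take M_B as the redundant. Released structure: two simple spans AB and BC with a hinge at B.
Discontinuity in slope at B on the released structure — sum the simple-span end rotations:
  span AB: triangular load, peak 35.6: 7w₀L³/(360EI) = 1053/EI
  span AB: point load 144.5 at a = 5.75: Pab(L + a)/(6LEI) = 1194/EI
  span BC: point load 96.6 at a = 2.35: Pab(L + b)/(6LEI) = 133.4/EI
  relative rotation θ_0 = (2247 + 133.4)/EI = 2381/EI
A unit hogging moment at B produces rotation L₁/(3EI) + L₂/(3EI) = 5.4/EI.
Compatibility: M_B·(L₁+L₂)/(3EI) = θ_0, giving M_B = 440.8 kN·m (hogging).

M_B = 440.8 kN·m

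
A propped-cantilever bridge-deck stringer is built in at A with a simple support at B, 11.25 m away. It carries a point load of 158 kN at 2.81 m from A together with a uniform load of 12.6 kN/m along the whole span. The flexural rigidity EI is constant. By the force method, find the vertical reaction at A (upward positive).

Take the reaction at B as the redundant and release it; the primary structure is a cantilever fixed at A.
Downward deflection at the released point B due to the loads:
  point load 158 at a = 2.81: Pa²(3L − a)/(6EI) = 6433/EI
  UDL 12.6: wL⁴/(8EI) = 25228/EI
  δ_0 = 31662/EI
Flexibility coefficient — unit upward force at B: δ_{BB} = L³/(3EI) = 474.6/EI.
The prop prevents deflection at B: R_B = δ_0/δ_{BB} = 31662/474.6 = 66.71 kN.
Vertical equilibrium: R_A = ΣP − R_B = 299.8 − 66.71 = 233 kN.

R_A = 233 kN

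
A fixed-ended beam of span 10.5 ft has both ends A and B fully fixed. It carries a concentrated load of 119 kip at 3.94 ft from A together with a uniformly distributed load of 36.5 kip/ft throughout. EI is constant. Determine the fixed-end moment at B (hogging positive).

Release both end moments; the primary structure is a simply-supported span AB with redundants M_A and M_B.
End rotations of the released simple span under the applied load (×1/EI):
  at A: point load 119 at a = 3.94: Pab(L + b)/(6LEI) = 832.9/EI
  at B: point load 119 at a = 3.94: Pab(L + a)/(6LEI) = 705/EI
  at A: UDL 36.5: wL³/(24EI) = 1761/EI
  at B: UDL 36.5: wL³/(24EI) = 1761/EI
  θ_A0 = 2593/EI,  θ_B0 = 2466/EI
Flexibility coefficients: a unit moment at one end gives L/(3EI) there and L/(6EI) at the far end, so f₁₁ = f₂₂ = 3.5/EI and f₁₂ = f₂₁ = 1.75/EI.
Compatibility — zero rotation at each built-in end:
  3.5 M_A + 1.75 M_B = 2593
  1.75 M_A + 3.5 M_B = 2466
Solving the pair gives M_A = 518.4 kip·ft and M_B = 445.3 kip·ft (hogging).

M_B = 445.3 kip·ft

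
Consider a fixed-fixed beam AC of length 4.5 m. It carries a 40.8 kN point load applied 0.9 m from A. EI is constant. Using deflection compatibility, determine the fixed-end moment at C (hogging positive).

M_C = 5.875 kN·m

Take the two fixed-end moments M_A, M_C as redundants; the released structure is the simple span AC.
Simple-span end rotations at A and C under the given loads:
  at A: point load 40.8 at a = 0.9: Pab(L + b)/(6LEI) = 39.66/EI
  at C: point load 40.8 at a = 0.9: Pab(L + a)/(6LEI) = 26.44/EI
  θ_A0 = 39.66/EI,  θ_C0 = 26.44/EI
Flexibility coefficients: a unit moment at one end gives L/(3EI) there and L/(6EI) at the far end, so f₁₁ = f₂₂ = 1.5/EI and f₁₂ = f₂₁ = 0.75/EI.
Compatibility — zero rotation at each built-in end:
  1.5 M_A + 0.75 M_C = 39.66
  0.75 M_A + 1.5 M_C = 26.44
Solving the pair gives M_A = 23.5 kN·m and M_C = 5.875 kN·m (hogging).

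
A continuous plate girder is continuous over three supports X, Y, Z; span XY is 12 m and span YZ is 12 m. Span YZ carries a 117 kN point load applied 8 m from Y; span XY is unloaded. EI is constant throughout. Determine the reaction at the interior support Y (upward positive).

R_Y = 56.33 kN

Take M_Y as the redundant. Released structure: two simple spans XY and YZ with a hinge at Y.
Rotations at Y on the released spans (each span's end-slope, ×1/EI):
  span YZ: point load 117 at a = 8: Pab(L + b)/(6LEI) = 832/EI
  relative rotation θ_0 = (0 + 832)/EI = 832/EI
A unit hogging moment at Y produces rotation L₁/(3EI) + L₂/(3EI) = 8/EI.
Slope continuity at Y: θ_0 = M_Y·8/EI, so M_Y = 832/8 = 104 kN·m (hogging).
Span XY, ΣM about X with M_Y applied at Y: R_Y^{XY}·12 = 0 + 104, so R_Y^{XY} = 8.667 kN and R_X = 0 − 8.667 = -8.667 kN.
Span YZ, ΣM about Z: R_Y^{YZ}·12 = 468 + 104, so R_Y^{YZ} = 47.67 kN and R_Z = 117 − 47.67 = 69.33 kN.
R_Y = 8.667 + 47.67 = 56.33 kN.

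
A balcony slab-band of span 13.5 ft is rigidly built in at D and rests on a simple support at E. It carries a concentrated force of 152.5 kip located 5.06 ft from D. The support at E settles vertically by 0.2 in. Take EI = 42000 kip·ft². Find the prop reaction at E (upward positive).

R_E = 27.27 kip

Choose R_E as the redundant. The primary structure is the cantilever fixed at D.
Primary-structure tip deflection at E by superposition:
  point load 152.5 at a = 5.06: Pa²(3L − a)/(6EI) = 23063/EI
Flexibility coefficient — unit upward force at E: δ_{EE} = L³/(3EI) = 820.1/EI.
With EI = 42000 kip·ft²: δ_0 = 0.54912 ft and δ_{EE} = 0.019527 ft/kip.
Compatibility — the beam at E must follow the support down by 0.01667 ft: δ_0 − R_E·δ_{EE} = 0.01667, so R_E = (0.54912 − 0.01667)/0.019527 = 27.27 kip.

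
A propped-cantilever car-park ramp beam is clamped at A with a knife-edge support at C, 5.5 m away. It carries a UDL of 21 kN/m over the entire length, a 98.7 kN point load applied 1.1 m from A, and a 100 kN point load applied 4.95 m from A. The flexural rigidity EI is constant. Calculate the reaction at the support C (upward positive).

Take the reaction at C as the redundant and release it; the primary structure is a cantilever fixed at A.
Deflection at C on the released cantilever, summing each load's contribution:
  UDL 21: wL⁴/(8EI) = 2402/EI
  point load 98.7 at a = 1.1: Pa²(3L − a)/(6EI) = 306.5/EI
  point load 100 at a = 4.95: Pa²(3L − a)/(6EI) = 4717/EI
  δ_0 = 7425/EI
Tip deflection under a unit load at C: L³/(3EI) = 55.46/EI.
Compatibility at C: δ_0 − R_C·δ_{CC} = 0, so R_C = 7425/55.46 = 133.9 kN.

R_C = 133.9 kN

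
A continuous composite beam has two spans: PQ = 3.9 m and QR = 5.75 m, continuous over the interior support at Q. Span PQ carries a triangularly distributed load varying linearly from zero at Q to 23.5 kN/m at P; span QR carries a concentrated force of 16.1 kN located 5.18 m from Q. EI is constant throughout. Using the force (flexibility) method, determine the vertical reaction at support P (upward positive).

R_P = 27.7 kN

Take M_Q as the redundant. Released structure: two simple spans PQ and QR with a hinge at Q.
Discontinuity in slope at Q on the released structure — sum the simple-span end rotations:
  span PQ: triangular load, peak 23.5: 7w₀L³/(360EI) = 27.11/EI
  span QR: point load 16.1 at a = 5.18: Pab(L + b)/(6LEI) = 8.708/EI
  relative rotation θ_0 = (27.11 + 8.708)/EI = 35.81/EI
A unit hogging moment at Q produces rotation L₁/(3EI) + L₂/(3EI) = 3.217/EI.
Compatibility: M_Q·(L₁+L₂)/(3EI) = θ_0, giving M_Q = 11.13 kN·m (hogging).
Span PQ, ΣM about P with M_Q applied at Q: R_Q^{PQ}·3.9 = 59.57 + 11.13, so R_Q^{PQ} = 18.13 kN and R_P = 45.83 − 18.13 = 27.7 kN.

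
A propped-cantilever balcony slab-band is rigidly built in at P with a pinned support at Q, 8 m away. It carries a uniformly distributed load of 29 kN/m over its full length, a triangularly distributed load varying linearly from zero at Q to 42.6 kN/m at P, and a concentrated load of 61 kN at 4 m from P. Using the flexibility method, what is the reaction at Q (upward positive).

R_Q = 140.1 kN

Choose R_Q as the redundant. The primary structure is the cantilever fixed at P.
Primary-structure tip deflection at Q by superposition:
  UDL 29: wL⁴/(8EI) = 14848/EI
  triangular load, peak 42.6 at the fixed end: w₀L⁴/(30EI) = 5816/EI
  point load 61 at a = 4: Pa²(3L − a)/(6EI) = 3253/EI
  δ_0 = 23918/EI
Tip deflection under a unit load at Q: L³/(3EI) = 170.7/EI.
The prop prevents deflection at Q: R_Q = δ_0/δ_{QQ} = 23918/170.7 = 140.1 kN.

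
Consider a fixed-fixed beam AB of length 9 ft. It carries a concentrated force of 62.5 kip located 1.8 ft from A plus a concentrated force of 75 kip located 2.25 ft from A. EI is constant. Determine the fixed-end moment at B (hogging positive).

Take the two fixed-end moments M_A, M_B as redundants; the released structure is the simple span AB.
Simple-span end rotations at A and B under the given loads:
  at A: point load 62.5 at a = 1.8: Pab(L + b)/(6LEI) = 243/EI
  at B: point load 62.5 at a = 1.8: Pab(L + a)/(6LEI) = 162/EI
  at A: point load 75 at a = 2.25: Pab(L + b)/(6LEI) = 332.2/EI
  at B: point load 75 at a = 2.25: Pab(L + a)/(6LEI) = 237.3/EI
  θ_A0 = 575.2/EI,  θ_B0 = 399.3/EI
Flexibility coefficients: a unit moment at one end gives L/(3EI) there and L/(6EI) at the far end, so f₁₁ = f₂₂ = 3/EI and f₁₂ = f₂₁ = 1.5/EI.
Compatibility — zero rotation at each built-in end:
  3 M_A + 1.5 M_B = 575.2
  1.5 M_A + 3 M_B = 399.3
Solving the pair gives M_A = 166.9 kip·ft and M_B = 49.64 kip·ft (hogging).

M_B = 49.64 kip·ft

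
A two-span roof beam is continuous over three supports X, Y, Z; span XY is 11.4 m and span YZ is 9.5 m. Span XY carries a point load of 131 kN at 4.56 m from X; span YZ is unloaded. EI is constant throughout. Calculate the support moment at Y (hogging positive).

Insert a hinge at Y; M_Y is the redundant, and each span becomes simply supported.
Discontinuity in slope at Y on the released structure — sum the simple-span end rotations:
  span XY: point load 131 at a = 4.56: Pab(L + a)/(6LEI) = 953.4/EI
  relative rotation θ_0 = (953.4 + 0)/EI = 953.4/EI
A unit hogging moment at Y produces rotation L₁/(3EI) + L₂/(3EI) = 6.967/EI.
Slope continuity at Y: θ_0 = M_Y·6.967/EI, so M_Y = 953.4/6.967 = 136.8 kN·m (hogging).

M_Y = 136.8 kN·m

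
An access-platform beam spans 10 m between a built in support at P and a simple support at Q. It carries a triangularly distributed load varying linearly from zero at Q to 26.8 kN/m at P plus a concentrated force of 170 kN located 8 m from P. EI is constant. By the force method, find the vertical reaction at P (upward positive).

R_P = 157.5 kN

Remove the prop at Q; the released (primary) structure is a cantilever built in at P.
Free-end deflection of the primary structure under the applied loading (downward +):
  triangular load, peak 26.8 at the fixed end: w₀L⁴/(30EI) = 8933/EI
  point load 170 at a = 8: Pa²(3L − a)/(6EI) = 39893/EI
  δ_0 = 48827/EI
Flexibility coefficient — unit upward force at Q: δ_{QQ} = L³/(3EI) = 333.3/EI.
The prop prevents deflection at Q: R_Q = δ_0/δ_{QQ} = 48827/333.3 = 146.5 kN.
Vertical equilibrium: R_P = ΣP − R_Q = 304 − 146.5 = 157.5 kN.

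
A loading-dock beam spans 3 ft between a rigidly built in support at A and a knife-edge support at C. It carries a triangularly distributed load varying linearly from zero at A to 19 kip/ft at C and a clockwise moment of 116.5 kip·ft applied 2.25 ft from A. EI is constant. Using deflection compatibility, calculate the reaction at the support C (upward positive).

R_C = 70.28 kip

Take the reaction at C as the redundant and release it; the primary structure is a cantilever fixed at A.
Primary-structure tip deflection at C by superposition:
  triangular load, peak 19 at the free end: 11w₀L⁴/(120EI) = 141.1/EI
  clockwise couple 116.5 at a = 2.25: M₀a(2L − a)/(2EI) = 491.5/EI
  δ_0 = 632.6/EI
Tip deflection under a unit load at C: L³/(3EI) = 9/EI.
The prop prevents deflection at C: R_C = δ_0/δ_{CC} = 632.6/9 = 70.28 kip.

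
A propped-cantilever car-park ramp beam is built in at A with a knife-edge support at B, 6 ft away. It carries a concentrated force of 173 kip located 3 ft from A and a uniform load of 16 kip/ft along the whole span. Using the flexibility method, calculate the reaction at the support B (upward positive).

R_B = 90.06 kip

Choose R_B as the redundant. The primary structure is the cantilever fixed at A.
Deflection at B on the released cantilever, summing each load's contribution:
  point load 173 at a = 3: Pa²(3L − a)/(6EI) = 3892/EI
  UDL 16: wL⁴/(8EI) = 2592/EI
  δ_0 = 6484/EI
Tip deflection under a unit load at B: L³/(3EI) = 72/EI.
The prop prevents deflection at B: R_B = δ_0/δ_{BB} = 6484/72 = 90.06 kip.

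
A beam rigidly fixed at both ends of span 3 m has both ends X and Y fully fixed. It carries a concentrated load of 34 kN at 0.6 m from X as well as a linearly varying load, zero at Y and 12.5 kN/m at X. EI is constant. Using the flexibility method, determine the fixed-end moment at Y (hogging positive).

M_Y = 7.014 kN·m

Release both end moments; the primary structure is a simply-supported span XY with redundants M_X and M_Y.
On the primary (simply-supported) span, the end slopes from the loading are:
  at X: point load 34 at a = 0.6: Pab(L + b)/(6LEI) = 14.69/EI
  at Y: point load 34 at a = 0.6: Pab(L + a)/(6LEI) = 9.792/EI
  at X: triangular load, peak 12.5: w₀L³/(45EI) = 7.5/EI
  at Y: triangular load, peak 12.5: 7w₀L³/(360EI) = 6.562/EI
  θ_X0 = 22.19/EI,  θ_Y0 = 16.35/EI
Flexibility coefficients: a unit moment at one end gives L/(3EI) there and L/(6EI) at the far end, so f₁₁ = f₂₂ = 1/EI and f₁₂ = f₂₁ = 0.5/EI.
Compatibility — zero rotation at each built-in end:
  1 M_X + 0.5 M_Y = 22.19
  0.5 M_X + 1 M_Y = 16.35
Solving the pair gives M_X = 18.68 kN·m and M_Y = 7.014 kN·m (hogging).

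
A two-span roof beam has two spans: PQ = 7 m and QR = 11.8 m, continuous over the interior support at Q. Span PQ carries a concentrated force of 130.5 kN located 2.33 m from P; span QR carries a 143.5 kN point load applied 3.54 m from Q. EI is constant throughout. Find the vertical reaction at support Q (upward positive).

R_Q = 198.5 kN

Insert a hinge at Q; M_Q is the redundant, and each span becomes simply supported.
Discontinuity in slope at Q on the released structure — sum the simple-span end rotations:
  span PQ: point load 130.5 at a = 2.33: Pab(L + a)/(6LEI) = 315.4/EI
  span QR: point load 143.5 at a = 3.54: Pab(L + b)/(6LEI) = 1189/EI
  relative rotation θ_0 = (315.4 + 1189)/EI = 1504/EI
A unit hogging moment at Q produces rotation L₁/(3EI) + L₂/(3EI) = 6.267/EI.
Slope continuity at Q: θ_0 = M_Q·6.267/EI, so M_Q = 1504/6.267 = 240 kN·m (hogging).
Span PQ, ΣM about P with M_Q applied at Q: R_Q^{PQ}·7 = 304.1 + 240, so R_Q^{PQ} = 77.73 kN and R_P = 130.5 − 77.73 = 52.77 kN.
Span QR, ΣM about R: R_Q^{QR}·11.8 = 1185 + 240, so R_Q^{QR} = 120.8 kN and R_R = 143.5 − 120.8 = 22.71 kN.
R_Q = 77.73 + 120.8 = 198.5 kN.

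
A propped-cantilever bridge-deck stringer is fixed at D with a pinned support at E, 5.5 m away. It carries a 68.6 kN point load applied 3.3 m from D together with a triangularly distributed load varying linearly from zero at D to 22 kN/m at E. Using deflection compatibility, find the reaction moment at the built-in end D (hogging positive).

M_D = 102.2 kN·m

Take the reaction at E as the redundant and release it; the primary structure is a cantilever fixed at D.
Downward deflection at the released point E due to the loads:
  point load 68.6 at a = 3.3: Pa²(3L − a)/(6EI) = 1644/EI
  triangular load, peak 22 at the free end: 11w₀L⁴/(120EI) = 1845/EI
  δ_0 = 3489/EI
Flexibility coefficient — unit upward force at E: δ_{EE} = L³/(3EI) = 55.46/EI.
Compatibility at E: δ_0 − R_E·δ_{EE} = 0, so R_E = 3489/55.46 = 62.91 kN.
Moment equilibrium about D: M_D = Σ(load moments about D) − R_E·L = 448.2 − 62.91×5.5 = 102.2 kN·m.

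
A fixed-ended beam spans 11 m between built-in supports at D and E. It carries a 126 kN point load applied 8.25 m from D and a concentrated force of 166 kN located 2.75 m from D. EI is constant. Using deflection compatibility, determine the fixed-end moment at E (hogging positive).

Release both end moments; the primary structure is a simply-supported span DE with redundants M_D and M_E.
Simple-span end rotations at D and E under the given loads:
  at D: point load 126 at a = 8.25: Pab(L + b)/(6LEI) = 595.5/EI
  at E: point load 126 at a = 8.25: Pab(L + a)/(6LEI) = 833.8/EI
  at D: point load 166 at a = 2.75: Pab(L + b)/(6LEI) = 1098/EI
  at E: point load 166 at a = 2.75: Pab(L + a)/(6LEI) = 784.6/EI
  θ_D0 = 1694/EI,  θ_E0 = 1618/EI
Flexibility coefficients: a unit moment at one end gives L/(3EI) there and L/(6EI) at the far end, so f₁₁ = f₂₂ = 3.667/EI and f₁₂ = f₂₁ = 1.833/EI.
Compatibility — zero rotation at each built-in end:
  3.667 M_D + 1.833 M_E = 1694
  1.833 M_D + 3.667 M_E = 1618
Solving the pair gives M_D = 321.8 kN·m and M_E = 280.5 kN·m (hogging).

M_E = 280.5 kN·m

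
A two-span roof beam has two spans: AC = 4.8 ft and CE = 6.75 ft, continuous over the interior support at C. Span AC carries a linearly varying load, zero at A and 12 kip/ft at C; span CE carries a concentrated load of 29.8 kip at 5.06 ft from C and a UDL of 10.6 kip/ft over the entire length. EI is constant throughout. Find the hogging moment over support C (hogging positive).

Release continuity at C by inserting a hinge; the redundant is the internal moment M_C. The primary structure is two simply-supported spans AC and CE.
Rotations at C on the released spans (each span's end-slope, ×1/EI):
  span AC: triangular load, peak 12: w₀L³/(45EI) = 29.49/EI
  span CE: point load 29.8 at a = 5.06: Pab(L + b)/(6LEI) = 53.11/EI
  span CE: UDL 10.6: wL³/(24EI) = 135.8/EI
  relative rotation θ_0 = (29.49 + 188.9)/EI = 218.4/EI
A unit hogging moment at C produces rotation L₁/(3EI) + L₂/(3EI) = 3.85/EI.
Slope continuity at C: θ_0 = M_C·3.85/EI, so M_C = 218.4/3.85 = 56.74 kip·ft (hogging).

M_C = 56.74 kip·ft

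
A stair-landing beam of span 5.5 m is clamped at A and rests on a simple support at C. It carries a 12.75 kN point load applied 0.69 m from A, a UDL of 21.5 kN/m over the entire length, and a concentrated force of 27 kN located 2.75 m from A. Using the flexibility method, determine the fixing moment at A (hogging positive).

Remove the prop at C; the released (primary) structure is a cantilever built in at A.
Primary-structure tip deflection at C by superposition:
  point load 12.75 at a = 0.69: Pa²(3L − a)/(6EI) = 16/EI
  UDL 21.5: wL⁴/(8EI) = 2459/EI
  point load 27 at a = 2.75: Pa²(3L − a)/(6EI) = 467.9/EI
  δ_0 = 2943/EI
Flexibility coefficient — unit upward force at C: δ_{CC} = L³/(3EI) = 55.46/EI.
The prop prevents deflection at C: R_C = δ_0/δ_{CC} = 2943/55.46 = 53.07 kN.
Moment equilibrium about A: M_A = Σ(load moments about A) − R_C·L = 408.2 − 53.07×5.5 = 116.4 kN·m.

M_A = 116.4 kN·m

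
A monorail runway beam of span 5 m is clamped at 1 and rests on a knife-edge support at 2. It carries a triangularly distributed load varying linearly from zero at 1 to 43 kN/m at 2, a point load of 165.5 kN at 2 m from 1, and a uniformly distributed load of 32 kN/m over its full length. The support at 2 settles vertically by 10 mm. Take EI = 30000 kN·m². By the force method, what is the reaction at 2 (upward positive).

R_2 = 146.3 kN

Remove the prop at 2; the released (primary) structure is a cantilever built in at 1.
Free-end deflection of the primary structure under the applied loading (downward +):
  triangular load, peak 43 at the free end: 11w₀L⁴/(120EI) = 2464/EI
  point load 165.5 at a = 2: Pa²(3L − a)/(6EI) = 1434/EI
  UDL 32: wL⁴/(8EI) = 2500/EI
  δ_0 = 6398/EI
Flexibility coefficient — unit upward force at 2: δ_{22} = L³/(3EI) = 41.67/EI.
With EI = 30000 kN·m²: δ_0 = 0.21326 m and δ_{22} = 0.001389 m/kN.
Compatibility — the beam at 2 must follow the support down by 0.01 m: δ_0 − R_2·δ_{22} = 0.01, so R_2 = (0.21326 − 0.01)/0.001389 = 146.3 kN.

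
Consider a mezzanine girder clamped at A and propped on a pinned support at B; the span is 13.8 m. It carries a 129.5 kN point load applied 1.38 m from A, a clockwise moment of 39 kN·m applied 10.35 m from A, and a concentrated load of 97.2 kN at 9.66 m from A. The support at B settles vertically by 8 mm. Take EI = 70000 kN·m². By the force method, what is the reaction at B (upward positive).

R_B = 59.98 kN

Take the reaction at B as the redundant and release it; the primary structure is a cantilever fixed at A.
Downward deflection at the released point B due to the loads:
  point load 129.5 at a = 1.38: Pa²(3L − a)/(6EI) = 1645/EI
  clockwise couple 39 at a = 10.35: M₀a(2L − a)/(2EI) = 3481/EI
  point load 97.2 at a = 9.66: Pa²(3L − a)/(6EI) = 47982/EI
  δ_0 = 53108/EI
Tip deflection under a unit load at B: L³/(3EI) = 876/EI.
With EI = 70000 kN·m²: δ_0 = 0.75869 m and δ_{BB} = 0.012515 m/kN.
Compatibility — the beam at B must follow the support down by 0.008 m: δ_0 − R_B·δ_{BB} = 0.008, so R_B = (0.75869 − 0.008)/0.012515 = 59.98 kN.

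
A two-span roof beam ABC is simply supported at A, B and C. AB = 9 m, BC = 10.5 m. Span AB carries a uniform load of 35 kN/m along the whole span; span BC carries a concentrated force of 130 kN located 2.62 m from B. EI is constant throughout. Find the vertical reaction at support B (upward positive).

R_B = 313.7 kN

Insert a hinge at B; M_B is the redundant, and each span becomes simply supported.
Discontinuity in slope at B on the released structure — sum the simple-span end rotations:
  span AB: UDL 35: wL³/(24EI) = 1063/EI
  span BC: point load 130 at a = 2.62: Pab(L + b)/(6LEI) = 783/EI
  relative rotation θ_0 = (1063 + 783)/EI = 1846/EI
A unit hogging moment at B produces rotation L₁/(3EI) + L₂/(3EI) = 6.5/EI.
Slope continuity at B: θ_0 = M_B·6.5/EI, so M_B = 1846/6.5 = 284 kN·m (hogging).
Span AB, ΣM about A with M_B applied at B: R_B^{AB}·9 = 1418 + 284, so R_B^{AB} = 189.1 kN and R_A = 315 − 189.1 = 125.9 kN.
Span BC, ΣM about C: R_B^{BC}·10.5 = 1024 + 284, so R_B^{BC} = 124.6 kN and R_C = 130 − 124.6 = 5.388 kN.
R_B = 189.1 + 124.6 = 313.7 kN.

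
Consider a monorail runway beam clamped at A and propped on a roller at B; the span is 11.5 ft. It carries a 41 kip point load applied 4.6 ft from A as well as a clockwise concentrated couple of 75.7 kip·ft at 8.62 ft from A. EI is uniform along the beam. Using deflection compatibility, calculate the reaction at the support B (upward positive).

R_B = 17.78 kip

Choose R_B as the redundant. The primary structure is the cantilever fixed at A.
Downward deflection at the released point B due to the loads:
  point load 41 at a = 4.6: Pa²(3L − a)/(6EI) = 4323/EI
  clockwise couple 75.7 at a = 8.62: M₀a(2L − a)/(2EI) = 4692/EI
  δ_0 = 9015/EI
Tip deflection under a unit load at B: L³/(3EI) = 507/EI.
The prop prevents deflection at B: R_B = δ_0/δ_{BB} = 9015/507 = 17.78 kip.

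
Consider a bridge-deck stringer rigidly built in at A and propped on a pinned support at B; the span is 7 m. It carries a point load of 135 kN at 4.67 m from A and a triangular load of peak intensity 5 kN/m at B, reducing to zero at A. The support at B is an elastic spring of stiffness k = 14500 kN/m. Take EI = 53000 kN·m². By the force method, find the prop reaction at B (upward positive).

R_B = 77.24 kN

Remove the prop at B; the released (primary) structure is a cantilever built in at A.
Deflection at B on the released cantilever, summing each load's contribution:
  point load 135 at a = 4.67: Pa²(3L − a)/(6EI) = 8013/EI
  triangular load, peak 5 at the free end: 11w₀L⁴/(120EI) = 1100/EI
  δ_0 = 9114/EI
Flexibility coefficient — unit upward force at B: δ_{BB} = L³/(3EI) = 114.3/EI.
With EI = 53000 kN·m²: δ_0 = 0.17195 m and δ_{BB} = 0.002157 m/kN.
Compatibility — the spring shortens by R_B/k under the reaction it provides: δ_0 − R_B·δ_{BB} = R_B/k. With 1/k = 0.000069 m/kN, R_B = δ_0 / (δ_{BB} + 1/k) = 0.17195 / (0.002157 + 0.000069) = 77.24 kN.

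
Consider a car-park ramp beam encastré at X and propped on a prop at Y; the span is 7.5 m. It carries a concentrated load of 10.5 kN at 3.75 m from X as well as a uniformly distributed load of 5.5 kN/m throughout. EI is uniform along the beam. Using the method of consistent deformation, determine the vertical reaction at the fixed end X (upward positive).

R_X = 33 kN

Remove the prop at Y; the released (primary) structure is a cantilever built in at X.
Free-end deflection of the primary structure under the applied loading (downward +):
  point load 10.5 at a = 3.75: Pa²(3L − a)/(6EI) = 461.4/EI
  UDL 5.5: wL⁴/(8EI) = 2175/EI
  δ_0 = 2637/EI
Flexibility coefficient — unit upward force at Y: δ_{YY} = L³/(3EI) = 140.6/EI.
The prop prevents deflection at Y: R_Y = δ_0/δ_{YY} = 2637/140.6 = 18.75 kN.
Vertical equilibrium: R_X = ΣP − R_Y = 51.75 − 18.75 = 33 kN.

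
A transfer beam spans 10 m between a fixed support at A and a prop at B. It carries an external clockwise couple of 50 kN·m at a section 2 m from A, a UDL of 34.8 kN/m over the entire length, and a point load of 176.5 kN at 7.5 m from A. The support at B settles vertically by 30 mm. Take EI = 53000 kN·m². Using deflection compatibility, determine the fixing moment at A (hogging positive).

Remove the prop at B; the released (primary) structure is a cantilever built in at A.
Deflection at B on the released cantilever, summing each load's contribution:
  clockwise couple 50 at a = 2: M₀a(2L − a)/(2EI) = 900/EI
  UDL 34.8: wL⁴/(8EI) = 43500/EI
  point load 176.5 at a = 7.5: Pa²(3L − a)/(6EI) = 37230/EI
  δ_0 = 81630/EI
Flexibility coefficient — unit upward force at B: δ_{BB} = L³/(3EI) = 333.3/EI.
With EI = 53000 kN·m²: δ_0 = 1.5402 m and δ_{BB} = 0.006289 m/kN.
Compatibility — the beam at B must follow the support down by 0.03 m: δ_0 − R_B·δ_{BB} = 0.03, so R_B = (1.5402 − 0.03)/0.006289 = 240.1 kN.
Moment equilibrium about A: M_A = Σ(load moments about A) − R_B·L = 3114 − 240.1×10 = 712.5 kN·m.

M_A = 712.5 kN·m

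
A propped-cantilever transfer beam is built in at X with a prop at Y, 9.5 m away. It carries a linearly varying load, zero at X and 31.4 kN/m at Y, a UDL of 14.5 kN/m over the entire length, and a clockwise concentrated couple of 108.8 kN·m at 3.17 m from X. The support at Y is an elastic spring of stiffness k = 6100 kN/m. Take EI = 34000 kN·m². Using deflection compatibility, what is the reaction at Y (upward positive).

R_Y = 140.5 kN

Remove the prop at Y; the released (primary) structure is a cantilever built in at X.
Deflection at Y on the released cantilever, summing each load's contribution:
  triangular load, peak 31.4 at the free end: 11w₀L⁴/(120EI) = 23444/EI
  UDL 14.5: wL⁴/(8EI) = 14763/EI
  clockwise couple 108.8 at a = 3.17: M₀a(2L − a)/(2EI) = 2730/EI
  δ_0 = 40937/EI
Tip deflection under a unit load at Y: L³/(3EI) = 285.8/EI.
With EI = 34000 kN·m²: δ_0 = 1.204 m and δ_{YY} = 0.008406 m/kN.
Compatibility — the spring shortens by R_Y/k under the reaction it provides: δ_0 − R_Y·δ_{YY} = R_Y/k. With 1/k = 0.000164 m/kN, R_Y = δ_0 / (δ_{YY} + 1/k) = 1.204 / (0.008406 + 0.000164) = 140.5 kN.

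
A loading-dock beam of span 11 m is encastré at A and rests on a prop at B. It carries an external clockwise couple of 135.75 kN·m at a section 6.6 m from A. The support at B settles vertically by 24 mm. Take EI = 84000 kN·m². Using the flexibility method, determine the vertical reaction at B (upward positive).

Remove the prop at B; the released (primary) structure is a cantilever built in at A.
Downward deflection at the released point B due to the loads:
  clockwise couple 135.75 at a = 6.6: M₀a(2L − a)/(2EI) = 6899/EI
Tip deflection under a unit load at B: L³/(3EI) = 443.7/EI.
With EI = 84000 kN·m²: δ_0 = 0.082129 m and δ_{BB} = 0.005282 m/kN.
Compatibility — the beam at B must follow the support down by 0.024 m: δ_0 − R_B·δ_{BB} = 0.024, so R_B = (0.082129 − 0.024)/0.005282 = 11.01 kN.

R_B = 11.01 kN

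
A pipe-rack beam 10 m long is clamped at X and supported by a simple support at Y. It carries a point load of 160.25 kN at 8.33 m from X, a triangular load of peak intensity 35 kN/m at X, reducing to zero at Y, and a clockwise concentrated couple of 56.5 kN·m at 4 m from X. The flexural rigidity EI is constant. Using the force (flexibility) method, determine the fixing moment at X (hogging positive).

M_X = 365.7 kN·m

Take the reaction at Y as the redundant and release it; the primary structure is a cantilever fixed at X.
Deflection at Y on the released cantilever, summing each load's contribution:
  point load 160.25 at a = 8.33: Pa²(3L − a)/(6EI) = 40160/EI
  triangular load, peak 35 at the fixed end: w₀L⁴/(30EI) = 11667/EI
  clockwise couple 56.5 at a = 4: M₀a(2L − a)/(2EI) = 1808/EI
  δ_0 = 53635/EI
Flexibility coefficient — unit upward force at Y: δ_{YY} = L³/(3EI) = 333.3/EI.
The prop prevents deflection at Y: R_Y = δ_0/δ_{YY} = 53635/333.3 = 160.9 kN.
Moment equilibrium about X: M_X = Σ(load moments about X) − R_Y·L = 1975 − 160.9×10 = 365.7 kN·m.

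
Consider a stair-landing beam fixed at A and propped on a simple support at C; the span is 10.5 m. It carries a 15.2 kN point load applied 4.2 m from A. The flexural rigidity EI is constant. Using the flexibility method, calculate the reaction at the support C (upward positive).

R_C = 3.162 kN

Choose R_C as the redundant. The primary structure is the cantilever fixed at A.
Deflection at C on the released cantilever, summing each load's contribution:
  point load 15.2 at a = 4.2: Pa²(3L − a)/(6EI) = 1220/EI
Tip deflection under a unit load at C: L³/(3EI) = 385.9/EI.
Compatibility at C: δ_0 − R_C·δ_{CC} = 0, so R_C = 1220/385.9 = 3.162 kN.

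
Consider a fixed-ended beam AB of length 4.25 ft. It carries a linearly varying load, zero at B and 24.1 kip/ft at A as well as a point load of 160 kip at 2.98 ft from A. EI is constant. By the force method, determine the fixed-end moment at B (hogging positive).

M_B = 114.4 kip·ft

Take the two fixed-end moments M_A, M_B as redundants; the released structure is the simple span AB.
End rotations of the released simple span under the applied load (×1/EI):
  at A: triangular load, peak 24.1: w₀L³/(45EI) = 41.11/EI
  at B: triangular load, peak 24.1: 7w₀L³/(360EI) = 35.97/EI
  at A: point load 160 at a = 2.98: Pab(L + b)/(6LEI) = 131.1/EI
  at B: point load 160 at a = 2.98: Pab(L + a)/(6LEI) = 171.7/EI
  θ_A0 = 172.2/EI,  θ_B0 = 207.7/EI
Flexibility coefficients: a unit moment at one end gives L/(3EI) there and L/(6EI) at the far end, so f₁₁ = f₂₂ = 1.417/EI and f₁₂ = f₂₁ = 0.7083/EI.
Compatibility — zero rotation at each built-in end:
  1.417 M_A + 0.7083 M_B = 172.2
  0.7083 M_A + 1.417 M_B = 207.7
Solving the pair gives M_A = 64.34 kip·ft and M_B = 114.4 kip·ft (hogging).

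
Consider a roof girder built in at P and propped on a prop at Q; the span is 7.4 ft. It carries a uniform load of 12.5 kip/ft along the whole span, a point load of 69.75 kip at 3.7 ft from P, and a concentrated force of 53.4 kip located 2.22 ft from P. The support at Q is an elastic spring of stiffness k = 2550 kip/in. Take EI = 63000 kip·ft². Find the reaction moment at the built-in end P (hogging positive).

Remove the prop at Q; the released (primary) structure is a cantilever built in at P.
Downward deflection at the released point Q due to the loads:
  UDL 12.5: wL⁴/(8EI) = 4685/EI
  point load 69.75 at a = 3.7: Pa²(3L − a)/(6EI) = 2944/EI
  point load 53.4 at a = 2.22: Pa²(3L − a)/(6EI) = 876.4/EI
  δ_0 = 8506/EI
Tip deflection under a unit load at Q: L³/(3EI) = 135.1/EI.
With EI = 63000 kip·ft²: δ_0 = 0.13502 ft and δ_{QQ} = 0.002144 ft/kip.
Compatibility — the spring shortens by R_Q/k under the reaction it provides: δ_0 − R_Q·δ_{QQ} = R_Q/k. With 1/k = 1/(2550×12) ft/kip = 0.000033 ft/kip, R_Q = δ_0 / (δ_{QQ} + 1/k) = 0.13502 / (0.002144 + 0.000033) = 62.03 kip.
Moment equilibrium about P: M_P = Σ(load moments about P) − R_Q·L = 718.9 − 62.03×7.4 = 259.9 kip·ft.

M_P = 259.9 kip·ft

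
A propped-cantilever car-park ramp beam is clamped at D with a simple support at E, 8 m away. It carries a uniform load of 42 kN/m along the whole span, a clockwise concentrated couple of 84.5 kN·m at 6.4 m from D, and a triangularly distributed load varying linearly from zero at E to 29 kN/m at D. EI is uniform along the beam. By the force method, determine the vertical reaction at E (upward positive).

R_E = 164.4 kN

Take the reaction at E as the redundant and release it; the primary structure is a cantilever fixed at D.
Primary-structure tip deflection at E by superposition:
  UDL 42: wL⁴/(8EI) = 21504/EI
  clockwise couple 84.5 at a = 6.4: M₀a(2L − a)/(2EI) = 2596/EI
  triangular load, peak 29 at the fixed end: w₀L⁴/(30EI) = 3959/EI
  δ_0 = 28059/EI
Tip deflection under a unit load at E: L³/(3EI) = 170.7/EI.
The prop prevents deflection at E: R_E = δ_0/δ_{EE} = 28059/170.7 = 164.4 kN.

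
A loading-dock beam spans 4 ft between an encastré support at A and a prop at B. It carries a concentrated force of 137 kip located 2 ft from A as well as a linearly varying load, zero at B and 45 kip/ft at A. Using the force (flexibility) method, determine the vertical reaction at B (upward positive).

R_B = 60.81 kip

Release the roller at B. Primary structure: cantilever fixed at A.
Deflection at B on the released cantilever, summing each load's contribution:
  point load 137 at a = 2: Pa²(3L − a)/(6EI) = 913.3/EI
  triangular load, peak 45 at the fixed end: w₀L⁴/(30EI) = 384/EI
  δ_0 = 1297/EI
Flexibility coefficient — unit upward force at B: δ_{BB} = L³/(3EI) = 21.33/EI.
Compatibility at B: δ_0 − R_B·δ_{BB} = 0, so R_B = 1297/21.33 = 60.81 kip.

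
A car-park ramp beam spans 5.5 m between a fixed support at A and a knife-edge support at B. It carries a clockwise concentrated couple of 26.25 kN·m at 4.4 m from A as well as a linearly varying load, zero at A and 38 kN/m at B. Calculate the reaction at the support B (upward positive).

R_B = 64.35 kN

Release the roller at B. Primary structure: cantilever fixed at A.
Deflection at B on the released cantilever, summing each load's contribution:
  clockwise couple 26.25 at a = 4.4: M₀a(2L − a)/(2EI) = 381.1/EI
  triangular load, peak 38 at the free end: 11w₀L⁴/(120EI) = 3187/EI
  δ_0 = 3569/EI
Flexibility coefficient — unit upward force at B: δ_{BB} = L³/(3EI) = 55.46/EI.
The prop prevents deflection at B: R_B = δ_0/δ_{BB} = 3569/55.46 = 64.35 kN.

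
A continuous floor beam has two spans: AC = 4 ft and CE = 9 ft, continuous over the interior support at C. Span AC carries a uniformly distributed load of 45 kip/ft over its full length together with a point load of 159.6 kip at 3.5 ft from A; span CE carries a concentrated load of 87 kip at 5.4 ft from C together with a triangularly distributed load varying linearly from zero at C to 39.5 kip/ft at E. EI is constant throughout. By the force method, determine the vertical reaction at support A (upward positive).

R_A = 42.92 kip

Release continuity at C by inserting a hinge; the redundant is the internal moment M_C. The primary structure is two simply-supported spans AC and CE.
End slopes at the hinge C, treating each span as simply supported:
  span AC: UDL 45: wL³/(24EI) = 120/EI
  span AC: point load 159.6 at a = 3.5: Pab(L + a)/(6LEI) = 87.28/EI
  span CE: point load 87 at a = 5.4: Pab(L + b)/(6LEI) = 394.6/EI
  span CE: triangular load, peak 39.5: 7w₀L³/(360EI) = 559.9/EI
  relative rotation θ_0 = (207.3 + 954.5)/EI = 1162/EI
A unit hogging moment at C produces rotation L₁/(3EI) + L₂/(3EI) = 4.333/EI.
Slope continuity at C: θ_0 = M_C·4.333/EI, so M_C = 1162/4.333 = 268.1 kip·ft (hogging).
Span AC, ΣM about A with M_C applied at C: R_C^{AC}·4 = 918.6 + 268.1, so R_C^{AC} = 296.7 kip and R_A = 339.6 − 296.7 = 42.92 kip.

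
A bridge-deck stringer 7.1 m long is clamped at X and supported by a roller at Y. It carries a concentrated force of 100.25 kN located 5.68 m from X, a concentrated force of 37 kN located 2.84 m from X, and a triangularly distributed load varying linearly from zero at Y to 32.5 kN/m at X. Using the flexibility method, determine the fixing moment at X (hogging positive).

Take the reaction at Y as the redundant and release it; the primary structure is a cantilever fixed at X.
Deflection at Y on the released cantilever, summing each load's contribution:
  point load 100.25 at a = 5.68: Pa²(3L − a)/(6EI) = 8420/EI
  point load 37 at a = 2.84: Pa²(3L − a)/(6EI) = 918.2/EI
  triangular load, peak 32.5 at the fixed end: w₀L⁴/(30EI) = 2753/EI
  δ_0 = 12091/EI
Flexibility coefficient — unit upward force at Y: δ_{YY} = L³/(3EI) = 119.3/EI.
Compatibility at Y: δ_0 − R_Y·δ_{YY} = 0, so R_Y = 12091/119.3 = 101.3 kN.
Moment equilibrium about X: M_X = Σ(load moments about X) − R_Y·L = 947.6 − 101.3×7.1 = 228 kN·m.

M_X = 228 kN·m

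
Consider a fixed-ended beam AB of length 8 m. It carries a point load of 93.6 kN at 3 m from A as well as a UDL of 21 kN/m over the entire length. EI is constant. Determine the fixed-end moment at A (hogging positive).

Take the two fixed-end moments M_A, M_B as redundants; the released structure is the simple span AB.
End rotations of the released simple span under the applied load (×1/EI):
  at A: point load 93.6 at a = 3: Pab(L + b)/(6LEI) = 380.2/EI
  at B: point load 93.6 at a = 3: Pab(L + a)/(6LEI) = 321.8/EI
  at A: UDL 21: wL³/(24EI) = 448/EI
  at B: UDL 21: wL³/(24EI) = 448/EI
  θ_A0 = 828.2/EI,  θ_B0 = 769.8/EI
Flexibility coefficients: a unit moment at one end gives L/(3EI) there and L/(6EI) at the far end, so f₁₁ = f₂₂ = 2.667/EI and f₁₂ = f₂₁ = 1.333/EI.
Compatibility — zero rotation at each built-in end:
  2.667 M_A + 1.333 M_B = 828.2
  1.333 M_A + 2.667 M_B = 769.8
Solving the pair gives M_A = 221.7 kN·m and M_B = 177.8 kN·m (hogging).

M_A = 221.7 kN·m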